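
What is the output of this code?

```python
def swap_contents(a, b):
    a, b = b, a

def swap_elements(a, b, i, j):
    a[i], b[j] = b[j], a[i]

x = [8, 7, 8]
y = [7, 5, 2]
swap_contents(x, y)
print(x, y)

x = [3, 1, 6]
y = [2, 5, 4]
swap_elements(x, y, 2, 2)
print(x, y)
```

Key concept: parameter rebinding vs mutation.
Step by step:
`x = [8, 7, 8]` → x = [8, 7, 8]
`y = [7, 5, 2]` → y = [7, 5, 2]
`swap_contents(x, y)` → no visible change to tracked variables
`print(x, y)` → prints [8, 7, 8] [7, 5, 2]
`x = [3, 1, 6]` → x = [3, 1, 6]
`y = [2, 5, 4]` → y = [2, 5, 4]
`swap_elements(x, y, 2, 2)` → x = [3, 1, 4]; y = [2, 5, 6]
`print(x, y)` → prints [3, 1, 4] [2, 5, 6]

Answer:
[8, 7, 8] [7, 5, 2]
[3, 1, 4] [2, 5, 6]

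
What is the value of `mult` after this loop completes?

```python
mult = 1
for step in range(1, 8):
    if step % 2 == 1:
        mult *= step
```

Product of odd numbers 1 to 7
`mult` takes the values: 1 → 3 → 15 → 105

Answer: 105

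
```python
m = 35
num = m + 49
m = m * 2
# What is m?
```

Trace:
`m = 35` → m = 35
`num = m + 49` → num = 84
`m = m * 2` → m = 70
So m = 70

Answer: 70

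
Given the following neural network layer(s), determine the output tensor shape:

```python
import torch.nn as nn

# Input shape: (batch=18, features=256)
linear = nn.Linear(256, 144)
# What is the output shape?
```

Input: (18, 256) -> Output: (18, 144)

Answer: (18, 144)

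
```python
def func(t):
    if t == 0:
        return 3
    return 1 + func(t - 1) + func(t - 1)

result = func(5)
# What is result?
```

func(t) = 1 + 2·func(t-1), func(0)=3. Closed form: (3+1)·2^5 - 1 = 127.

Answer: 127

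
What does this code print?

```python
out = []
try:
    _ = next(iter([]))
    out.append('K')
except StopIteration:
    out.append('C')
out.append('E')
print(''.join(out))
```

Execution trace: 'C' (except StopIteration) → 'E' (after the try/except). Output: CE

Answer: CE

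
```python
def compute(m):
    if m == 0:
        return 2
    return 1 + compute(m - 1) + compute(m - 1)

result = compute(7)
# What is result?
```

compute(m) = 1 + 2·compute(m-1), compute(0)=2. Closed form: (2+1)·2^7 - 1 = 383.

Answer: 383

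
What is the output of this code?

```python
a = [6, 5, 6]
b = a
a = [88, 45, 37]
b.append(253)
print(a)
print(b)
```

Key concept: rebinding vs mutation: a is rebound to a new list, b still points at the original.
Step by step:
`a = [6, 5, 6]` → a = [6, 5, 6]
`b = a` → b = [6, 5, 6] (same object as a)
`a = [88, 45, 37]` → a = [88, 45, 37]
`b.append(253)` → b = [6, 5, 6, 253]
`print(a)` → prints [88, 45, 37]
`print(b)` → prints [6, 5, 6, 253]

Answer:
[88, 45, 37]
[6, 5, 6, 253]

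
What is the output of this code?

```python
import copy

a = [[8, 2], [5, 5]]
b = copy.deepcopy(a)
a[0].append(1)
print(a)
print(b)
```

Key concept: deep copy is fully independent.
Step by step:
`a = [[8, 2], [5, 5]]` → a = [[8, 2], [5, 5]]
`b = copy.deepcopy(a)` → b = [[8, 2], [5, 5]]
`a[0].append(1)` → a = [[8, 2, 1], [5, 5]]
`print(a)` → prints [[8, 2, 1], [5, 5]]
`print(b)` → prints [[8, 2], [5, 5]]

Answer:
[[8, 2, 1], [5, 5]]
[[8, 2], [5, 5]]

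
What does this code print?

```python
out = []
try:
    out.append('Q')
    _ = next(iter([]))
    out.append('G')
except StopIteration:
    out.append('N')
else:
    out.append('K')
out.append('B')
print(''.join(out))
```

Execution trace: 'Q' (try body) → 'N' (except StopIteration) → 'B' (after the try/except). Output: QNB

Answer: QNB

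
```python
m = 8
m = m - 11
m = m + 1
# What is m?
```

Trace:
`m = 8` → m = 8
`m = m - 11` → m = -3
`m = m + 1` → m = -2
So m = -2

Answer: -2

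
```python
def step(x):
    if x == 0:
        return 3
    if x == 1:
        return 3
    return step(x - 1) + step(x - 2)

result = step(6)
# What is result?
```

Build up from base cases: step(0)=3, step(1)=3, step(2)=6, step(3)=9, step(4)=15, step(5)=24, step(6)=39

Answer: 39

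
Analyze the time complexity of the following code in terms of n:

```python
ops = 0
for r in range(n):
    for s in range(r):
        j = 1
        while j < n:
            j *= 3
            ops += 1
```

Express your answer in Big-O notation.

Each loop level contributes: n × n × log n. Multiplying the contributions gives O(n^2 log n).

Answer: O(n^2 log n)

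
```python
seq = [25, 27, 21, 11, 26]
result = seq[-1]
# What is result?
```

Trace:
`seq = [25, 27, 21, 11, 26]` → seq = [25, 27, 21, 11, 26]
`result = seq[-1]` → result = 26
So result = 26

Answer: 26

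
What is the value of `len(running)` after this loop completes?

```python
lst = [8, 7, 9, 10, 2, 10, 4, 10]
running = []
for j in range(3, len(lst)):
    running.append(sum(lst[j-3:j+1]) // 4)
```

Number of 4-element averages
`running` takes the values: [] → [8] → [8, 7] → [8, 7, 7] → [8, 7, 7, 6] → [8, 7, 7, 6, 6]
So `len(running)` = 5

Answer: 5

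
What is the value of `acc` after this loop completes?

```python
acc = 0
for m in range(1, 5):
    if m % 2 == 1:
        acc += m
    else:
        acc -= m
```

Add odd, subtract even
`acc` takes the values: 0 → 1 → -1 → 2 → -2

Answer: -2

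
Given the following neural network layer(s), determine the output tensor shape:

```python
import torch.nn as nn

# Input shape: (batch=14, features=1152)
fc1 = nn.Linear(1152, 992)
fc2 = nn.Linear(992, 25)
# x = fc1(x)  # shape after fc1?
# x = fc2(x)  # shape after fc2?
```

Input: (14, 1152) -> after fc1: (14, 992) -> Output: (14, 25)

Answer: (14, 25)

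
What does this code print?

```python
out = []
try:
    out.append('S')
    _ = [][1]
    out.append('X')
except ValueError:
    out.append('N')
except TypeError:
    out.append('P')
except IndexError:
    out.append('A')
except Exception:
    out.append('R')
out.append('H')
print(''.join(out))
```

Execution trace: 'S' (try body) → 'A' (except IndexError) → 'H' (after the try/except). Output: SAH

Answer: SAH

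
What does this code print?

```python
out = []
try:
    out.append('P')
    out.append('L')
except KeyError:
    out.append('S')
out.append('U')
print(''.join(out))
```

Execution trace: 'P' (try body) → 'L' (try body, no exception) → 'U' (after the try/except). Output: PLU

Answer: PLU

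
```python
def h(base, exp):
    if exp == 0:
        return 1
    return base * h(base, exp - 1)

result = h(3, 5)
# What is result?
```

h(3, 5) = 3 * 3 * 3 * 3 * 3 = 243

Answer: 243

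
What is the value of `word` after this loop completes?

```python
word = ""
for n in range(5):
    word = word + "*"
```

Repeat '*' 5 times
`word` takes the values: "" → "*" → "**" → "***" → "****" → "*****"

Answer: "*****"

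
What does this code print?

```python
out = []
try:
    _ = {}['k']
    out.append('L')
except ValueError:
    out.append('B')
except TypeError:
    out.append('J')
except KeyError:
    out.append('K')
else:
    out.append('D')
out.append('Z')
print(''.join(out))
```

Execution trace: 'K' (except KeyError) → 'Z' (after the try/except). Output: KZ

Answer: KZ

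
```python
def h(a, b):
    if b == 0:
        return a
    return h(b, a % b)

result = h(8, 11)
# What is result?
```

h(8, 11) -> h(11, 8) -> h(8, 3) -> h(3, 2) -> h(2, 1) -> h(1, 0) -> 1

Answer: 1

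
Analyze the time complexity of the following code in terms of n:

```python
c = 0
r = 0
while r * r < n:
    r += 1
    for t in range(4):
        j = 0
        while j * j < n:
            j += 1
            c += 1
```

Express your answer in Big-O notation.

Each loop level contributes: √n × 1 × √n. Multiplying the contributions gives O(n).

Answer: O(n)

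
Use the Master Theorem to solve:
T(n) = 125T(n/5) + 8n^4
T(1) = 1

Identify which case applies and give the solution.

a=125, b=5, f(n)=8n^4. log_5(125) = 3. Since c=4 > 3 and the regularity condition holds (125(n/5)^4 = (125/5^4)n^4 with 125/5^4 < 1), Case 3 applies: T(n) = Θ(f(n)) = O(n^4).

Answer: O(n^4) - Case 3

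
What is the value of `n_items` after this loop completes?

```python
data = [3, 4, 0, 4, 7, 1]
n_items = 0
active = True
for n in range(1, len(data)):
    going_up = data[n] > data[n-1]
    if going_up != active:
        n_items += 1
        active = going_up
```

Count direction changes in [3, 4, 0, 4, 7, 1]
`n_items` takes the values: 0 → 1 → 2 → 3

Answer: 3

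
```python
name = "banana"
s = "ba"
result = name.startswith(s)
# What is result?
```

Trace:
`name = "banana"` → name = 'banana'
`s = "ba"` → s = 'ba'
`result = name.startswith(s)` → result = True
So result = True

Answer: True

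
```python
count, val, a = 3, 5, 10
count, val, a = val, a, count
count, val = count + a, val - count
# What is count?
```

Trace:
`count, val, a = 3, 5, 10` → count = 3; val = 5; a = 10
`count, val, a = val, a, count` → count = 5; val = 10; a = 3
`count, val = count + a, val - count` → count = 8; val = 5
So count = 8

Answer: 8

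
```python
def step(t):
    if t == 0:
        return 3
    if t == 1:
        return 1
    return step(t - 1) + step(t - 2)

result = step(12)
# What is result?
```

Build up from base cases: step(0)=3, step(1)=1, step(2)=4, step(3)=5, step(4)=9, step(5)=14, step(6)=23, ..., step(12)=411

Answer: 411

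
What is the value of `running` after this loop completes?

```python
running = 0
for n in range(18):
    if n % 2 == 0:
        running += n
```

Sum of even numbers 0 to 17
`running` takes the values: 0 → 2 → 6 → 12 → 20 → 30 → 42 → 56 → 72

Answer: 72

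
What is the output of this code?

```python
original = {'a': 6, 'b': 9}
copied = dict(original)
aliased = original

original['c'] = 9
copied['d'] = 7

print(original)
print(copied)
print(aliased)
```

Key concept: dict() creates copy, assignment creates alias.
Step by step:
`original = {'a': 6, 'b': 9}` → original = {'a': 6, 'b': 9}
`copied = dict(original)` → copied = {'a': 6, 'b': 9}
`aliased = original` → aliased = {'a': 6, 'b': 9} (same object as original)
`original['c'] = 9` → original = {'a': 6, 'b': 9, 'c': 9} (same object as aliased); aliased = {'a': 6, 'b': 9, 'c': 9} (same object as original)
`copied['d'] = 7` → copied = {'a': 6, 'b': 9, 'd': 7}
`print(original)` → prints {'a': 6, 'b': 9, 'c': 9}
`print(copied)` → prints {'a': 6, 'b': 9, 'd': 7}
`print(aliased)` → prints {'a': 6, 'b': 9, 'c': 9}

Answer:
{'a': 6, 'b': 9, 'c': 9}
{'a': 6, 'b': 9, 'd': 7}
{'a': 6, 'b': 9, 'c': 9}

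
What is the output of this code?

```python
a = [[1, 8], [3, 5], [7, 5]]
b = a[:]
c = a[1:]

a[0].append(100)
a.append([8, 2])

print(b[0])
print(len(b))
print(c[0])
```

Key concept: slice with nested mutation.
Step by step:
`a = [[1, 8], [3, 5], [7, 5]]` → a = [[1, 8], [3, 5], [7, 5]]
`b = a[:]` → b = [[1, 8], [3, 5], [7, 5]]
`c = a[1:]` → c = [[3, 5], [7, 5]]
`a[0].append(100)` → a = [[1, 8, 100], [3, 5], [7, 5]]; b = [[1, 8, 100], [3, 5], [7, 5]]
`a.append([8, 2])` → a = [[1, 8, 100], [3, 5], [7, 5], [8, 2]]
`print(b[0])` → prints [1, 8, 100]
`print(len(b))` → prints 3
`print(c[0])` → prints [3, 5]

Answer:
[1, 8, 100]
3
[3, 5]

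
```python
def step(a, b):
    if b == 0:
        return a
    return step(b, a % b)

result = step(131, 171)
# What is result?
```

step(131, 171) -> step(171, 131) -> step(131, 40) -> step(40, 11) -> step(11, 7) -> step(7, 4) -> step(4, 3) -> step(3, 1) -> step(1, 0) -> 1

Answer: 1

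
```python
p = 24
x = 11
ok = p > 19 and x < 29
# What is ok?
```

Trace:
`p = 24` → p = 24
`x = 11` → x = 11
`ok = p > 19 and x < 29` → ok = True
So ok = True

Answer: True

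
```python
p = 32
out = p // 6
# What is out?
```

Trace:
`p = 32` → p = 32
`out = p // 6` → out = 5
So out = 5

Answer: 5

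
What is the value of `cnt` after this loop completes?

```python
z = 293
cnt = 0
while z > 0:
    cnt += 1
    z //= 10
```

Count digits by repeated division by 10
`cnt` takes the values: 0 → 1 → 2 → 3

Answer: 3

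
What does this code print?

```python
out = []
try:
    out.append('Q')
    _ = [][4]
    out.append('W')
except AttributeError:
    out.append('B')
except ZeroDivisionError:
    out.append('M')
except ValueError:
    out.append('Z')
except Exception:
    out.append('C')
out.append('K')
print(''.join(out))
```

Execution trace: 'Q' (try body) → 'C' (except Exception) → 'K' (after the try/except). Output: QCK

Answer: QCK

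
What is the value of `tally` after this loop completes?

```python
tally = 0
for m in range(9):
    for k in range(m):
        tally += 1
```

Triangle number: 0+1+2+...+8
`tally` takes the values: 0 → 1 → 2 → 3 → 4 → 5 → 6 → 7 → 8 → 9 → 10 → 11 → 12 → 13 → 14 → 15 → 16 → 17 → 18 → 19 → 20 → 21 → 22 → 23 → 24 → 25 → 26 → 27 → 28 → 29 → 30 → 31 → 32 → 33 → 34 → 35 → 36

Answer: 36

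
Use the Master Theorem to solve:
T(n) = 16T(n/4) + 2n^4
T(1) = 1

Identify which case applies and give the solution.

a=16, b=4, f(n)=2n^4. log_4(16) = 2. Since c=4 > 2 and the regularity condition holds (16(n/4)^4 = (16/4^4)n^4 with 16/4^4 < 1), Case 3 applies: T(n) = Θ(f(n)) = O(n^4).

Answer: O(n^4) - Case 3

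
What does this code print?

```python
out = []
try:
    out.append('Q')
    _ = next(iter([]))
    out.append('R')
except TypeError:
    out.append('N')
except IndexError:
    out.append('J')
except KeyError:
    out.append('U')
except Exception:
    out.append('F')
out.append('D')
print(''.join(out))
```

Execution trace: 'Q' (try body) → 'F' (except Exception) → 'D' (after the try/except). Output: QFD

Answer: QFD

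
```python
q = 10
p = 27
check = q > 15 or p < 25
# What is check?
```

Trace:
`q = 10` → q = 10
`p = 27` → p = 27
`check = q > 15 or p < 25` → check = False
So check = False

Answer: False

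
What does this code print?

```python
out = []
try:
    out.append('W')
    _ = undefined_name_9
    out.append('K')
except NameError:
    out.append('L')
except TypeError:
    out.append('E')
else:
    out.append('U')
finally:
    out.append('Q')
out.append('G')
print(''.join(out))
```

Execution trace: 'W' (try body) → 'L' (except NameError) → 'Q' (finally) → 'G' (after the try/except). Output: WLQG

Answer: WLQG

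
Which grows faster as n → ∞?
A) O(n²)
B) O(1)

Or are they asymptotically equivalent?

O(n²) vs O(1): Higher order terms dominate.

Answer: A) O(n²) grows faster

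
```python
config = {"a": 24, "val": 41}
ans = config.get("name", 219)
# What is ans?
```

Trace:
`config = {"a": 24, "val": 41}` → config = {'a': 24, 'val': 41}
`ans = config.get("name", 219)` → ans = 219
So ans = 219

Answer: 219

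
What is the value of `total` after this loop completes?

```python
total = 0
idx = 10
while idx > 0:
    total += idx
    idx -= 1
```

Sum 10 down to 1
`total` takes the values: 0 → 10 → 19 → 27 → 34 → 40 → 45 → 49 → 52 → 54 → 55

Answer: 55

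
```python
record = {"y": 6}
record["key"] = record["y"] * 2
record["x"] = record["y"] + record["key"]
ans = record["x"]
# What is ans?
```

Trace:
`record = {"y": 6}` → record = {'y': 6}
`record["key"] = record["y"] * 2` → record = {'y': 6, 'key': 12}
`record["x"] = record["y"] + record["key"]` → record = {'y': 6, 'key': 12, 'x': 18}
`ans = record["x"]` → ans = 18
So ans = 18

Answer: 18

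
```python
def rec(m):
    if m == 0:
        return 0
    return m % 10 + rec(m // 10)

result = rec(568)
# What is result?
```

Sum of digits of 568: 8 + 6 + 5 = 19

Answer: 19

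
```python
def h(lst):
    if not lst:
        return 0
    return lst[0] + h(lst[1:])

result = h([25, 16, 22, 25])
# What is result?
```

25 + 16 + 22 + 25 + 0 = 88

Answer: 88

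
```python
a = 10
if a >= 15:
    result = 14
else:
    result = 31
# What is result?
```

Trace:
`a = 10` → a = 10
`if a >= 15: ...` → a >= 15 is False, take else branch → result = 31
So result = 31

Answer: 31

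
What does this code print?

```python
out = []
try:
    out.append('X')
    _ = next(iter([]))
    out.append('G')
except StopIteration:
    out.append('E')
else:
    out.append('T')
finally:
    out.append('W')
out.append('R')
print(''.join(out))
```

Execution trace: 'X' (try body) → 'E' (except StopIteration) → 'W' (finally) → 'R' (after the try/except). Output: XEWR

Answer: XEWR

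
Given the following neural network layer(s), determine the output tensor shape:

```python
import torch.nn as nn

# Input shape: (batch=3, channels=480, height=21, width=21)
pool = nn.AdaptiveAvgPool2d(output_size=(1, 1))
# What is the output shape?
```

Input: (3, 480, 21, 21) -> Output: (3, 480, 1, 1)

Answer: (3, 480, 1, 1)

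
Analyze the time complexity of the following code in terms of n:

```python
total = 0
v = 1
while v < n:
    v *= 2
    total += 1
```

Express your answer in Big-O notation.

Each loop level contributes: log n. Multiplying the contributions gives O(log n).

Answer: O(log n)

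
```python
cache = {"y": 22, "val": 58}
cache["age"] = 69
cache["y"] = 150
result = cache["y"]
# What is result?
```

Trace:
`cache = {"y": 22, "val": 58}` → cache = {'y': 22, 'val': 58}
`cache["age"] = 69` → cache = {'y': 22, 'val': 58, 'age': 69}
`cache["y"] = 150` → cache = {'y': 150, 'val': 58, 'age': 69}
`result = cache["y"]` → result = 150
So result = 150

Answer: 150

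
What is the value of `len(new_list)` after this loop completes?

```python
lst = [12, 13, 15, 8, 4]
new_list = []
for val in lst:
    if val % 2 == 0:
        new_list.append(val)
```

Count even numbers in [12, 13, 15, 8, 4]
`new_list` takes the values: [] → [12] → [12, 8] → [12, 8, 4]
So `len(new_list)` = 3

Answer: 3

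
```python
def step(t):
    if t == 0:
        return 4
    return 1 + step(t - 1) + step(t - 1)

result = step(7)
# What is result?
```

step(t) = 1 + 2·step(t-1), step(0)=4. Closed form: (4+1)·2^7 - 1 = 639.

Answer: 639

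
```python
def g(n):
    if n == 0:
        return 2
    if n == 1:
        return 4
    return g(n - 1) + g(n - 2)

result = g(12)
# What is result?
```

Build up from base cases: g(0)=2, g(1)=4, g(2)=6, g(3)=10, g(4)=16, g(5)=26, g(6)=42, ..., g(12)=754

Answer: 754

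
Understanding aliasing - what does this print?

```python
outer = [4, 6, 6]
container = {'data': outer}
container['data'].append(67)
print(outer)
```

Key concept: dict holds reference to list.
Step by step:
`outer = [4, 6, 6]` → outer = [4, 6, 6]
`container = {'data': outer}` → container = {'data': [4, 6, 6]}
`container['data'].append(67)` → outer = [4, 6, 6, 67]; container = {'data': [4, 6, 6, 67]}
`print(outer)` → prints [4, 6, 6, 67]

Answer: [4, 6, 6, 67]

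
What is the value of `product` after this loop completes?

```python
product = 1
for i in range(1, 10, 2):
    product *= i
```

Product of 1, 3, 5, ... up to 9
`product` takes the values: 1 → 3 → 15 → 105 → 945

Answer: 945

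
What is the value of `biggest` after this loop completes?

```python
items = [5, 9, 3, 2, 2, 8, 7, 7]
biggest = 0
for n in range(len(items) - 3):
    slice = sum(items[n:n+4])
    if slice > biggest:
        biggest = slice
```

Max sum of 4-element window in [5, 9, 3, 2, 2, 8, 7, 7]
`biggest` takes the values: 0 → 19 → 24

Answer: 24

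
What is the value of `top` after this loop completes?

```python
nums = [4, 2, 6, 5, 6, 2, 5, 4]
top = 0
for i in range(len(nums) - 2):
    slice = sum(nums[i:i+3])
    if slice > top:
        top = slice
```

Max sum of 3-element window in [4, 2, 6, 5, 6, 2, 5, 4]
`top` takes the values: 0 → 12 → 13 → 17

Answer: 17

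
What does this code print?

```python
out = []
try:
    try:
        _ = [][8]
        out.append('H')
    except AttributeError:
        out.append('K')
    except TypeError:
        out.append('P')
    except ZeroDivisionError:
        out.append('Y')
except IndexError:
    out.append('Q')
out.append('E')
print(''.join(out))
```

Execution trace: 'Q' (outer except IndexError) → 'E' (after the try/except). Output: QE

Answer: QE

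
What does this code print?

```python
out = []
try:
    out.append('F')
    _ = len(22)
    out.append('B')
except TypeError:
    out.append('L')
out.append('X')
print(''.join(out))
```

Execution trace: 'F' (try body) → 'L' (except TypeError) → 'X' (after the try/except). Output: FLX

Answer: FLX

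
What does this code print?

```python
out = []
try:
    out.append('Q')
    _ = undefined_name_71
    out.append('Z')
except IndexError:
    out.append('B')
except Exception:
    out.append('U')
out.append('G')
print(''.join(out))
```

Execution trace: 'Q' (try body) → 'U' (except Exception) → 'G' (after the try/except). Output: QUG

Answer: QUG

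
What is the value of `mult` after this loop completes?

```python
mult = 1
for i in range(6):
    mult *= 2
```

2^6 = 64
`mult` takes the values: 1 → 2 → 4 → 8 → 16 → 32 → 64

Answer: 64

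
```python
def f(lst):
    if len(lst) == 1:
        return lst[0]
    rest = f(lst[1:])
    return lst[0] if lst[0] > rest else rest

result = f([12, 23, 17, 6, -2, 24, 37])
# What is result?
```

Recursive max over [12, 23, 17, 6, -2, 24, 37] = 37

Answer: 37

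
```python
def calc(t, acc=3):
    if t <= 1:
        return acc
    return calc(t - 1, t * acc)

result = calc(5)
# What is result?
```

Accumulator trace (n, acc): (5, 3) -> (4, 15) -> (3, 60) -> (2, 180) -> (1, 360) -> return 360

Answer: 360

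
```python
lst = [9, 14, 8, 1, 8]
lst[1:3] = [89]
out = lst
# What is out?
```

Trace:
`lst = [9, 14, 8, 1, 8]` → lst = [9, 14, 8, 1, 8]
`lst[1:3] = [89]` → lst = [9, 89, 1, 8]
`out = lst` → out = [9, 89, 1, 8]
So out = [9, 89, 1, 8]

Answer: [9, 89, 1, 8]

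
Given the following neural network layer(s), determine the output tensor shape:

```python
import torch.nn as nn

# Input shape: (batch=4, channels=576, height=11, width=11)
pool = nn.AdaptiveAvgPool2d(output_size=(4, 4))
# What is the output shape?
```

Input: (4, 576, 11, 11) -> Output: (4, 576, 4, 4)

Answer: (4, 576, 4, 4)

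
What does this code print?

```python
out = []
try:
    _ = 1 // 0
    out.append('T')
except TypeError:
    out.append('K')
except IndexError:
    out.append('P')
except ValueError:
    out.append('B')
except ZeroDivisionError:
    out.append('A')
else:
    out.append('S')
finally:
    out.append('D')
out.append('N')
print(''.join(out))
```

Execution trace: 'A' (except ZeroDivisionError) → 'D' (finally) → 'N' (after the try/except). Output: ADN

Answer: ADN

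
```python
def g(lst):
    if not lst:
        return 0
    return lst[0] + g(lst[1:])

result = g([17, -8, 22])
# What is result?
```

17 + (-8) + 22 + 0 = 31

Answer: 31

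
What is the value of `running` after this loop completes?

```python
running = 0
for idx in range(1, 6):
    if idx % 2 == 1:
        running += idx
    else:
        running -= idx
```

Add odd, subtract even
`running` takes the values: 0 → 1 → -1 → 2 → -2 → 3

Answer: 3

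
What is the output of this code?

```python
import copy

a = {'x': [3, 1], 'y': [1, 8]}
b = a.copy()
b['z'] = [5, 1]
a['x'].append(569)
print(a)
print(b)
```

Key concept: shallow copy of dict with mutable values.
Step by step:
`a = {'x': [3, 1], 'y': [1, 8]}` → a = {'x': [3, 1], 'y': [1, 8]}
`b = a.copy()` → b = {'x': [3, 1], 'y': [1, 8]}
`b['z'] = [5, 1]` → b = {'x': [3, 1], 'y': [1, 8], 'z': [5, 1]}
`a['x'].append(569)` → a = {'x': [3, 1, 569], 'y': [1, 8]}; b = {'x': [3, 1, 569], 'y': [1, 8], 'z': [5, 1]}
`print(a)` → prints {'x': [3, 1, 569], 'y': [1, 8]}
`print(b)` → prints {'x': [3, 1, 569], 'y': [1, 8], 'z': [5, 1]}

Answer:
{'x': [3, 1, 569], 'y': [1, 8]}
{'x': [3, 1, 569], 'y': [1, 8], 'z': [5, 1]}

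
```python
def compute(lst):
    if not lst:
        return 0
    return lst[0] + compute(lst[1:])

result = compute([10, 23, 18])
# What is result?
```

10 + 23 + 18 + 0 = 51

Answer: 51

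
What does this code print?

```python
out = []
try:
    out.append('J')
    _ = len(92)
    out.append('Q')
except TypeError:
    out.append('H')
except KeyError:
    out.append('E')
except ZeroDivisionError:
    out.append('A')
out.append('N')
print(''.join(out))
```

Execution trace: 'J' (try body) → 'H' (except TypeError) → 'N' (after the try/except). Output: JHN

Answer: JHN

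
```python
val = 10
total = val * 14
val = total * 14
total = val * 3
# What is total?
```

Trace:
`val = 10` → val = 10
`total = val * 14` → total = 140
`val = total * 14` → val = 1960
`total = val * 3` → total = 5880
So total = 5880

Answer: 5880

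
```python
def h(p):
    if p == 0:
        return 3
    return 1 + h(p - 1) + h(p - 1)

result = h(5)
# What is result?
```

h(p) = 1 + 2·h(p-1), h(0)=3. Closed form: (3+1)·2^5 - 1 = 127.

Answer: 127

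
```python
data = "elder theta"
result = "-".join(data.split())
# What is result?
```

Trace:
`data = "elder theta"` → data = 'elder theta'
`result = "-".join(data.split())` → result = 'elder-theta'
So result = 'elder-theta'

Answer: 'elder-theta'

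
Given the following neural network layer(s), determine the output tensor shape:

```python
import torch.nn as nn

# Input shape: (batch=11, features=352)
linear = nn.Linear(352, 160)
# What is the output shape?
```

Input: (11, 352) -> Output: (11, 160)

Answer: (11, 160)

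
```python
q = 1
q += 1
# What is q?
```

Trace:
`q = 1` → q = 1
`q += 1` → q = 2
So q = 2

Answer: 2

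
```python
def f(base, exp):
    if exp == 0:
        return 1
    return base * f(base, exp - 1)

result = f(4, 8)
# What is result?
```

f(4, 8) = 4 * 4 * 4 * 4 * 4 * 4 * 4 * 4 = 65536

Answer: 65536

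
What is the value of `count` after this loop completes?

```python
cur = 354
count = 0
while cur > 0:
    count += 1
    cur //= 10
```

Count digits by repeated division by 10
`count` takes the values: 0 → 1 → 2 → 3

Answer: 3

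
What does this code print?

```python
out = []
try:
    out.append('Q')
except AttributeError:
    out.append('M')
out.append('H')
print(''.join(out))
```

Execution trace: 'Q' (try body, no exception) → 'H' (after the try/except). Output: QH

Answer: QH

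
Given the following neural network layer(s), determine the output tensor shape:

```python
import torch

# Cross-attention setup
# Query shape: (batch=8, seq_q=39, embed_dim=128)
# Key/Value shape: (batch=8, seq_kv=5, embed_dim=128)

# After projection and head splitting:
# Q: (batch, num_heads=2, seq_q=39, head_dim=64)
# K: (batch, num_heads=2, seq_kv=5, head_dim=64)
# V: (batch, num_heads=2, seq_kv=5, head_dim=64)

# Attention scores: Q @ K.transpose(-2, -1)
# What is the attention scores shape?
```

Input: (8, 39, 128) -> Output: (8, 2, 39, 5)

Answer: (8, 2, 39, 5)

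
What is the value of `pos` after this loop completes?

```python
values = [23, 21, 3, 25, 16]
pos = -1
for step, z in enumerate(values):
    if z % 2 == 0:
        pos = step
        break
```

First even number index in [23, 21, 3, 25, 16]
`pos` takes the values: -1 → 4

Answer: 4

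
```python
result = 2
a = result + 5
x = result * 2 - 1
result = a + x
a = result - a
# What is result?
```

Trace:
`result = 2` → result = 2
`a = result + 5` → a = 7
`x = result * 2 - 1` → x = 3
`result = a + x` → result = 10
`a = result - a` → a = 3
So result = 10

Answer: 10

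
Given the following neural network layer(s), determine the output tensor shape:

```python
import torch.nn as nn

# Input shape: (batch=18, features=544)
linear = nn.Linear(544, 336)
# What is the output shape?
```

Input: (18, 544) -> Output: (18, 336)

Answer: (18, 336)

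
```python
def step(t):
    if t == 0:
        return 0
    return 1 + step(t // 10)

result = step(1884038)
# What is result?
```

Count of digits of 1884038: 7

Answer: 7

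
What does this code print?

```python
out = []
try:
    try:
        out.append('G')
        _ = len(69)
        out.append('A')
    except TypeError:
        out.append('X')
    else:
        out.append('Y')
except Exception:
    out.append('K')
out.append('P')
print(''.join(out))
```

Execution trace: 'G' (inner try body) → 'X' (inner except TypeError) → 'P' (after the try/except). Output: GXP

Answer: GXP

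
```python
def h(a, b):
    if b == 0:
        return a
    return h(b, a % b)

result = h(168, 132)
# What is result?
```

h(168, 132) -> h(132, 36) -> h(36, 24) -> h(24, 12) -> h(12, 0) -> 12

Answer: 12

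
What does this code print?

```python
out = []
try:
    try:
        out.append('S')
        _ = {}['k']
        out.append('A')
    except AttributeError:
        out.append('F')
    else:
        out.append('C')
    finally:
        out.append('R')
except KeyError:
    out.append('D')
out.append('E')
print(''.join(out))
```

Execution trace: 'S' (try body) → 'R' (finally) → 'D' (outer except KeyError) → 'E' (after the try/except). Output: SRDE

Answer: SRDE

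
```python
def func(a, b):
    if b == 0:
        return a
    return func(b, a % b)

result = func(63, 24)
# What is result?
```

func(63, 24) -> func(24, 15) -> func(15, 9) -> func(9, 6) -> func(6, 3) -> func(3, 0) -> 3

Answer: 3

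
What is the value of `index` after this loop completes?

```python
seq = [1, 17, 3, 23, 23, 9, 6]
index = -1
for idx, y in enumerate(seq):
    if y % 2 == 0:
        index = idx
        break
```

First even number index in [1, 17, 3, 23, 23, 9, 6]
`index` takes the values: -1 → 6

Answer: 6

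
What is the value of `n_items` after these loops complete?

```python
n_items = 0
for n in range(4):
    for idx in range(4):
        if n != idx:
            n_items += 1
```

4² - 4 (exclude diagonal)
`n_items` takes the values: 0 → 1 → 2 → 3 → 4 → 5 → 6 → 7 → 8 → 9 → 10 → 11 → 12

Answer: 12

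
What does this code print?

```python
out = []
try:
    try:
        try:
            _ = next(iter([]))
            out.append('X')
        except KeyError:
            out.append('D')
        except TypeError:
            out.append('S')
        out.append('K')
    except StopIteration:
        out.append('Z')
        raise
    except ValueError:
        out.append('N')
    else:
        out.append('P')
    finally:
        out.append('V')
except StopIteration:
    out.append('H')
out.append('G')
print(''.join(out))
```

Execution trace: 'Z' (except StopIteration) → 'V' (finally) → 'H' (outer except StopIteration) → 'G' (after the try/except). Output: ZVHG

Answer: ZVHG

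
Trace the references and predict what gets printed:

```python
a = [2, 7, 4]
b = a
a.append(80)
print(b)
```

Key concept: basic list aliasing.
Step by step:
`a = [2, 7, 4]` → a = [2, 7, 4]
`b = a` → b = [2, 7, 4] (same object as a)
`a.append(80)` → a = [2, 7, 4, 80] (same object as b); b = [2, 7, 4, 80] (same object as a)
`print(b)` → prints [2, 7, 4, 80]

Answer: [2, 7, 4, 80]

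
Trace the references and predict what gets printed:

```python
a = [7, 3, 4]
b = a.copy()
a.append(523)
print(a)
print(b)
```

Key concept: list.copy() creates independent copy.
Step by step:
`a = [7, 3, 4]` → a = [7, 3, 4]
`b = a.copy()` → b = [7, 3, 4]
`a.append(523)` → a = [7, 3, 4, 523]
`print(a)` → prints [7, 3, 4, 523]
`print(b)` → prints [7, 3, 4]

Answer:
[7, 3, 4, 523]
[7, 3, 4]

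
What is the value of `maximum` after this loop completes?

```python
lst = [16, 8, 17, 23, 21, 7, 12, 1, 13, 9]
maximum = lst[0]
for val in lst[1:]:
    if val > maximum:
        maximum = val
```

Maximum of [16, 8, 17, 23, 21, 7, 12, 1, 13, 9]
`maximum` takes the values: 16 → 17 → 23

Answer: 23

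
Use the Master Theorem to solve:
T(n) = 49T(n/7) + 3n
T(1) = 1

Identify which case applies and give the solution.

a=49, b=7, f(n)=3n. log_7(49) = 2. Since c=1 < 2, Case 1 applies: T(n) = Θ(n^log_b(a)) = O(n^2).

Answer: O(n^2) - Case 1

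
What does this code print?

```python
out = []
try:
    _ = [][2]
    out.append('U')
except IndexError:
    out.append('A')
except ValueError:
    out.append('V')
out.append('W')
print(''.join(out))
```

Execution trace: 'A' (except IndexError) → 'W' (after the try/except). Output: AW

Answer: AW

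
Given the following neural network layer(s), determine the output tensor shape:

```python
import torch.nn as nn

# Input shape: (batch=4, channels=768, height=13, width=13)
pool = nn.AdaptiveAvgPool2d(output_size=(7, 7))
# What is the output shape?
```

Input: (4, 768, 13, 13) -> Output: (4, 768, 7, 7)

Answer: (4, 768, 7, 7)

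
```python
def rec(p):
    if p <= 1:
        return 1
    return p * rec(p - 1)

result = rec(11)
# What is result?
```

rec(11) = 11 * 10 * 9 * 8 * 7 * 6 * 5 * 4 * 3 * 2 * 1 = 39916800

Answer: 39916800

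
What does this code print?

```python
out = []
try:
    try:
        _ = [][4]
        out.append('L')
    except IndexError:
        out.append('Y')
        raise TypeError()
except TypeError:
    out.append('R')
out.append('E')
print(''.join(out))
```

Execution trace: 'Y' (inner except IndexError) → 'R' (outer except TypeError) → 'E' (after the try/except). Output: YRE

Answer: YRE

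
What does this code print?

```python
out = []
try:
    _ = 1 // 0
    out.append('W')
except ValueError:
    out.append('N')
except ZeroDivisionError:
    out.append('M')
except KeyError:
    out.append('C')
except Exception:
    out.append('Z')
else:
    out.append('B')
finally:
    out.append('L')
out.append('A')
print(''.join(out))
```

Execution trace: 'M' (except ZeroDivisionError) → 'L' (finally) → 'A' (after the try/except). Output: MLA

Answer: MLA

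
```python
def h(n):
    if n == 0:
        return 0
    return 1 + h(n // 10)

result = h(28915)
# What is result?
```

Count of digits of 28915: 5

Answer: 5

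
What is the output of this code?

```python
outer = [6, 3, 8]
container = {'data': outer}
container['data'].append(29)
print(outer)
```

Key concept: dict holds reference to list.
Step by step:
`outer = [6, 3, 8]` → outer = [6, 3, 8]
`container = {'data': outer}` → container = {'data': [6, 3, 8]}
`container['data'].append(29)` → outer = [6, 3, 8, 29]; container = {'data': [6, 3, 8, 29]}
`print(outer)` → prints [6, 3, 8, 29]

Answer: [6, 3, 8, 29]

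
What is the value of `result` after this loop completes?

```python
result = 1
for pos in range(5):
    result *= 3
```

3^5 = 243
`result` takes the values: 1 → 3 → 9 → 27 → 81 → 243

Answer: 243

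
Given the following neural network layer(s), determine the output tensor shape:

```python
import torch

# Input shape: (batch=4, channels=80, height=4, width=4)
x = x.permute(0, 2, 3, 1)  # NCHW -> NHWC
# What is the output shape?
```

Input: (4, 80, 4, 4) -> Output: (4, 4, 4, 80)

Answer: (4, 4, 4, 80)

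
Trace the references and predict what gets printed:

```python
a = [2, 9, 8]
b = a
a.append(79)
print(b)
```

Key concept: basic list aliasing.
Step by step:
`a = [2, 9, 8]` → a = [2, 9, 8]
`b = a` → b = [2, 9, 8] (same object as a)
`a.append(79)` → a = [2, 9, 8, 79] (same object as b); b = [2, 9, 8, 79] (same object as a)
`print(b)` → prints [2, 9, 8, 79]

Answer: [2, 9, 8, 79]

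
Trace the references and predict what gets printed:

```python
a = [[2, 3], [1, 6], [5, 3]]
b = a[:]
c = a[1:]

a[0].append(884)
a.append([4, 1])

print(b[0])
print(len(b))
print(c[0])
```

Key concept: slice with nested mutation.
Step by step:
`a = [[2, 3], [1, 6], [5, 3]]` → a = [[2, 3], [1, 6], [5, 3]]
`b = a[:]` → b = [[2, 3], [1, 6], [5, 3]]
`c = a[1:]` → c = [[1, 6], [5, 3]]
`a[0].append(884)` → a = [[2, 3, 884], [1, 6], [5, 3]]; b = [[2, 3, 884], [1, 6], [5, 3]]
`a.append([4, 1])` → a = [[2, 3, 884], [1, 6], [5, 3], [4, 1]]
`print(b[0])` → prints [2, 3, 884]
`print(len(b))` → prints 3
`print(c[0])` → prints [1, 6]

Answer:
[2, 3, 884]
3
[1, 6]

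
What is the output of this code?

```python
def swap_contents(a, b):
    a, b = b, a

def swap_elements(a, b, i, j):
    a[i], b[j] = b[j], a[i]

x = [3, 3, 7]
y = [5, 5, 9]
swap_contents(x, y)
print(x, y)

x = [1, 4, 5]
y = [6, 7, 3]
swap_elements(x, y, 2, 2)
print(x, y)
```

Key concept: parameter rebinding vs mutation.
Step by step:
`x = [3, 3, 7]` → x = [3, 3, 7]
`y = [5, 5, 9]` → y = [5, 5, 9]
`swap_contents(x, y)` → no visible change to tracked variables
`print(x, y)` → prints [3, 3, 7] [5, 5, 9]
`x = [1, 4, 5]` → x = [1, 4, 5]
`y = [6, 7, 3]` → y = [6, 7, 3]
`swap_elements(x, y, 2, 2)` → x = [1, 4, 3]; y = [6, 7, 5]
`print(x, y)` → prints [1, 4, 3] [6, 7, 5]

Answer:
[3, 3, 7] [5, 5, 9]
[1, 4, 3] [6, 7, 5]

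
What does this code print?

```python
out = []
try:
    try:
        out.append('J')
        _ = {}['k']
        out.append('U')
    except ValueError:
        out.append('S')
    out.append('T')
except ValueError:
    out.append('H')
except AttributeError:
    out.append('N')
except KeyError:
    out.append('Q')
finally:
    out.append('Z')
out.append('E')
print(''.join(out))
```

Execution trace: 'J' (inner try body) → 'Q' (except KeyError) → 'Z' (finally) → 'E' (after the try/except). Output: JQZE

Answer: JQZE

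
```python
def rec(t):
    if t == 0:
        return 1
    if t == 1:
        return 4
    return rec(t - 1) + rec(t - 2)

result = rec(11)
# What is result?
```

Build up from base cases: rec(0)=1, rec(1)=4, rec(2)=5, rec(3)=9, rec(4)=14, rec(5)=23, rec(6)=37, ..., rec(11)=411

Answer: 411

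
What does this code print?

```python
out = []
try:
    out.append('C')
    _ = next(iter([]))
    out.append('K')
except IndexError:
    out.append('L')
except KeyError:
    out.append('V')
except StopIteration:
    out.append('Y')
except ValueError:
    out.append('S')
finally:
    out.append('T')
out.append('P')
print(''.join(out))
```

Execution trace: 'C' (try body) → 'Y' (except StopIteration) → 'T' (finally) → 'P' (after the try/except). Output: CYTP

Answer: CYTP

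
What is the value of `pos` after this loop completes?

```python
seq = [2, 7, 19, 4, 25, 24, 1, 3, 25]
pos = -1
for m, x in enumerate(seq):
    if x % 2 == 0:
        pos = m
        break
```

First even number index in [2, 7, 19, 4, 25, 24, 1, 3, 25]
`pos` takes the values: -1 → 0

Answer: 0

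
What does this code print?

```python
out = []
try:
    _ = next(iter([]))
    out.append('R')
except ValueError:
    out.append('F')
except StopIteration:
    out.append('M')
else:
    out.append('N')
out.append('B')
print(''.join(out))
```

Execution trace: 'M' (except StopIteration) → 'B' (after the try/except). Output: MB

Answer: MB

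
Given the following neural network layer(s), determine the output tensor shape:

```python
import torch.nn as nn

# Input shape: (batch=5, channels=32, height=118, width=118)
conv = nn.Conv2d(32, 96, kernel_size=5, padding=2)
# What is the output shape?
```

Input: (5, 32, 118, 118) -> Output: (5, 96, 118, 118)

Answer: (5, 96, 118, 118)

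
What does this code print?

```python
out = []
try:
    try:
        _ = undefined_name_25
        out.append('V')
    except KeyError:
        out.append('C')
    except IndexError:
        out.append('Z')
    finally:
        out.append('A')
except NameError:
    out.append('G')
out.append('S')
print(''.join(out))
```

Execution trace: 'A' (finally) → 'G' (outer except NameError) → 'S' (after the try/except). Output: AGS

Answer: AGS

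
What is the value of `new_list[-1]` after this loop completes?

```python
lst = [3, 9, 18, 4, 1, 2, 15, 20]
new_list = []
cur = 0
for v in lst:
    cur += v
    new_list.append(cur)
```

Cumulative sum ends at 72
`new_list` takes the values: [] → [3] → [3, 12] → [3, 12, 30] → [3, 12, 30, 34] → [3, 12, 30, 34, 35] → [3, 12, 30, 34, 35, 37] → [3, 12, 30, 34, 35, 37, 52] → [3, 12, 30, 34, 35, 37, 52, 72]
So `new_list[-1]` = 72

Answer: 72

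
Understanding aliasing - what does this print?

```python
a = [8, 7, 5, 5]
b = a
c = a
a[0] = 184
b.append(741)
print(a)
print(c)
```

Key concept: multiple aliases.
Step by step:
`a = [8, 7, 5, 5]` → a = [8, 7, 5, 5]
`b = a` → b = [8, 7, 5, 5] (same object as a)
`c = a` → c = [8, 7, 5, 5] (same object as a, b)
`a[0] = 184` → a = [184, 7, 5, 5] (same object as b, c); b = [184, 7, 5, 5] (same object as a, c); c = [184, 7, 5, 5] (same object as a, b)
`b.append(741)` → a = [184, 7, 5, 5, 741] (same object as b, c); b = [184, 7, 5, 5, 741] (same object as a, c); c = [184, 7, 5, 5, 741] (same object as a, b)
`print(a)` → prints [184, 7, 5, 5, 741]
`print(c)` → prints [184, 7, 5, 5, 741]

Answer:
[184, 7, 5, 5, 741]
[184, 7, 5, 5, 741]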